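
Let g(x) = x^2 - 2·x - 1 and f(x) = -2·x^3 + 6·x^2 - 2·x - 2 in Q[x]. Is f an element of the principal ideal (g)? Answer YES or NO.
In Q[x] the ideal (g) consists of all multiples of g, so f ∈ (g) iff g | f, i.e. iff the remainder of f on division by g is 0. Divide f by g (g is monic, so eliminate the leading term of the running remainder at each step):
  leading term -2·x^3: subtract (-2·x)·g(x) = -2·x^3 + 4·x^2 + 2·x, leaving 2·x^2 - 4·x - 2
  leading term 2·x^2: subtract (2)·g(x) = 2·x^2 - 4·x - 2, leaving 0
The remainder is 0, so f(x) = g(x) · h(x) with h(x) = 2 - 2·x. Hence g | f, i.e. f ∈ (g).

Final answer: YES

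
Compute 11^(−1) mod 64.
11^(−1) ≡ 35 (mod 64)

Apply the extended Euclidean algorithm to (64, 11), tracking rows (r, s, t) with s·64 + t·11 = r. Each division r_prev = q·r_cur + r_new produces the new row as (previous row) − q·(current row):
  row A: (64, 1, 0)   [1·64 + 0·11 = 64]
  row B: (11, 0, 1)   [0·64 + 1·11 = 11]
  64 = 5·11 + 9   → row C = row A − 5·row B = (9, 1, −5)   [check: 1·64 − 5·11 = 9]
  11 = 1·9 + 2   → row D = row B − 1·row C = (2, −1, 6)   [check: −1·64 + 6·11 = 2]
  9 = 4·2 + 1   → row E = row C − 4·row D = (1, 5, −29)   [check: 5·64 − 29·11 = 1]
  2 = 2·1 + 0   → remainder 0, stop. gcd = 1 (last nonzero row E).
The gcd is 1, so 11 is invertible mod 64. The last nonzero row gives 5·64 − 29·11 = 1, so t = −29. So 11^(−1) ≡ −29 ≡ 35 (mod 64). Verify: 11 · 35 = 385 ≡ 1 (mod 64). ✓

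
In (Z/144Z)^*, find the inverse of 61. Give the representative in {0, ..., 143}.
Apply the extended Euclidean algorithm to (144, 61), tracking rows (r, s, t) with s·144 + t·61 = r. Each division r_prev = q·r_cur + r_new produces the new row as (previous row) − q·(current row):
  row A: (144, 1, 0)   [1·144 + 0·61 = 144]
  row B: (61, 0, 1)   [0·144 + 1·61 = 61]
  144 = 2·61 + 22   → row C = row A − 2·row B = (22, 1, −2)   [check: 1·144 − 2·61 = 22]
  61 = 2·22 + 17   → row D = row B − 2·row C = (17, −2, 5)   [check: −2·144 + 5·61 = 17]
  22 = 1·17 + 5   → row E = row C − 1·row D = (5, 3, −7)   [check: 3·144 − 7·61 = 5]
  17 = 3·5 + 2   → row F = row D − 3·row E = (2, −11, 26)   [check: −11·144 + 26·61 = 2]
  5 = 2·2 + 1   → row G = row E − 2·row F = (1, 25, −59)   [check: 25·144 − 59·61 = 1]
  2 = 2·1 + 0   → remainder 0, stop. gcd = 1 (last nonzero row G).
The gcd is 1, so 61 is invertible mod 144. The last nonzero row gives 25·144 − 59·61 = 1, so t = −59. So 61^(−1) ≡ −59 ≡ 85 (mod 144). Verify: 61 · 85 = 5185 ≡ 1 (mod 144). ✓

Final answer: 61^(−1) ≡ 85 (mod 144)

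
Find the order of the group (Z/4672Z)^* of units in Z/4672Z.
|(Z/4672Z)^*| = 2304

(Z/4672Z)^* consists of the classes a with gcd(a, 4672) = 1, so its order is φ(4672). φ is multiplicative, with φ(p^e) = p^e − p^(e−1). Factorise 4672 = 2^6 · 73. Then
  φ(4672) = (2^6 − 2^5) · (73 − 1) = 32 · 72 = 2304.
Thus |(Z/4672Z)^*| = 2304.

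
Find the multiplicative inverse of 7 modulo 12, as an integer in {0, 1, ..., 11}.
7^(−1) ≡ 7 (mod 12)

Apply the extended Euclidean algorithm to (12, 7), tracking rows (r, s, t) with s·12 + t·7 = r. Each division r_prev = q·r_cur + r_new produces the new row as (previous row) − q·(current row):
  row A: (12, 1, 0)   [1·12 + 0·7 = 12]
  row B: (7, 0, 1)   [0·12 + 1·7 = 7]
  12 = 1·7 + 5   → row C = row A − 1·row B = (5, 1, −1)   [check: 1·12 − 1·7 = 5]
  7 = 1·5 + 2   → row D = row B − 1·row C = (2, −1, 2)   [check: −1·12 + 2·7 = 2]
  5 = 2·2 + 1   → row E = row C − 2·row D = (1, 3, −5)   [check: 3·12 − 5·7 = 1]
  2 = 2·1 + 0   → remainder 0, stop. gcd = 1 (last nonzero row E).
The gcd is 1, so 7 is invertible mod 12. The last nonzero row gives 3·12 − 5·7 = 1, so t = −5. So 7^(−1) ≡ −5 ≡ 7 (mod 12). Verify: 7 · 7 = 49 ≡ 1 (mod 12). ✓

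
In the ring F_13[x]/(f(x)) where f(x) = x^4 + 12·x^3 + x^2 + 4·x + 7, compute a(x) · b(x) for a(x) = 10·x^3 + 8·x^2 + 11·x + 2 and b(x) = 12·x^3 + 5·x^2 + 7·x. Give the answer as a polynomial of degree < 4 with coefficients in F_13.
Multiply as integer polynomials: a · b = 120·x^6 + 146·x^5 + 242·x^4 + 135·x^3 + 87·x^2 + 14·x. Reducing coefficients mod 13: a · b ≡ 3·x^6 + 3·x^5 + 8·x^4 + 5·x^3 + 9·x^2 + x. Now divide by f(x) = x^4 + 12·x^3 + x^2 + 4·x + 7 in F_13[x], eliminating the leading term at each step:
  leading term 3·x^6: subtract (3·x^2)·f(x) = 3·x^6 + 10·x^5 + 3·x^4 + 12·x^3 + 8·x^2, leaving 6·x^5 + 5·x^4 + 6·x^3 + x^2 + x (coefficients mod 13)
  leading term 6·x^5: subtract (6·x)·f(x) = 6·x^5 + 7·x^4 + 6·x^3 + 11·x^2 + 3·x, leaving 11·x^4 + 3·x^2 + 11·x (coefficients mod 13)
  leading term 11·x^4: subtract (11)·f(x) = 11·x^4 + 2·x^3 + 11·x^2 + 5·x + 12, leaving 11·x^3 + 5·x^2 + 6·x + 1 (coefficients mod 13)
The degree is now < 4, so this is the remainder. Hence a · b ≡ 11·x^3 + 5·x^2 + 6·x + 1 in F_13[x]/(f).

Final answer: a · b ≡ 11·x^3 + 5·x^2 + 6·x + 1 (mod f(x))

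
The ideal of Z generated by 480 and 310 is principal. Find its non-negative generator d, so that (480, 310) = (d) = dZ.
In the PID Z, (a, b) is generated by gcd(a, b). Compute gcd(480, 310) with the extended Euclidean algorithm, tracking rows (r, s, t) with s·480 + t·310 = r:
  row A: (480, 1, 0)   [1·480 + 0·310 = 480]
  row B: (310, 0, 1)   [0·480 + 1·310 = 310]
  480 = 1·310 + 170   → row C = row A − 1·row B = (170, 1, −1)   [check: 1·480 − 1·310 = 170]
  310 = 1·170 + 140   → row D = row B − 1·row C = (140, −1, 2)   [check: −1·480 + 2·310 = 140]
  170 = 1·140 + 30   → row E = row C − 1·row D = (30, 2, −3)   [check: 2·480 − 3·310 = 30]
  140 = 4·30 + 20   → row F = row D − 4·row E = (20, −9, 14)   [check: −9·480 + 14·310 = 20]
  30 = 1·20 + 10   → row G = row E − 1·row F = (10, 11, −17)   [check: 11·480 − 17·310 = 10]
  20 = 2·10 + 0   → remainder 0, stop. gcd = 10 (last nonzero row G).
So gcd(480, 310) = 10, with Bézout identity 11·480 − 17·310 = 10. Containment (⊇): the Bézout identity exhibits 10 as an element of (480, 310), giving (10) ⊆ (480, 310). Containment (⊆): since 10 | 480 and 10 | 310 (480 = 10·48, 310 = 10·31), every Z-linear combination of 480 and 310 is divisible by 10, so (480, 310) ⊆ (10). Therefore (480, 310) = (10), d = 10.

Final answer: (480, 310) = (10); d = 10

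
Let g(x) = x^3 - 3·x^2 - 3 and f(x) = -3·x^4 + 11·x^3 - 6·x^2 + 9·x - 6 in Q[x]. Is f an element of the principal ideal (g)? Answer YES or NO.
YES

In Q[x] the ideal (g) consists of all multiples of g, so f ∈ (g) iff g | f, i.e. iff the remainder of f on division by g is 0. Divide f by g (g is monic, so eliminate the leading term of the running remainder at each step):
  leading term -3·x^4: subtract (-3·x)·g(x) = -3·x^4 + 9·x^3 + 9·x, leaving 2·x^3 - 6·x^2 - 6
  leading term 2·x^3: subtract (2)·g(x) = 2·x^3 - 6·x^2 - 6, leaving 0
The remainder is 0, so f(x) = g(x) · h(x) with h(x) = 2 - 3·x. Hence g | f, i.e. f ∈ (g).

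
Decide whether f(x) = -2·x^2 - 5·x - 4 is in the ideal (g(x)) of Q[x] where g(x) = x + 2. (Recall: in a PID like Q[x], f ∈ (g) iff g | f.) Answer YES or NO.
In Q[x] the ideal (g) consists of all multiples of g, so f ∈ (g) iff g | f, i.e. iff the remainder of f on division by g is 0. Divide f by g (g is monic, so eliminate the leading term of the running remainder at each step):
  leading term -2·x^2: subtract (-2·x)·g(x) = -2·x^2 - 4·x, leaving -x - 4
  leading term -x: subtract (-1)·g(x) = -x - 2, leaving -2
The remainder r(x) = -2 ≠ 0 (and deg r < deg g), so g ∤ f, i.e. f ∉ (g).

Final answer: NO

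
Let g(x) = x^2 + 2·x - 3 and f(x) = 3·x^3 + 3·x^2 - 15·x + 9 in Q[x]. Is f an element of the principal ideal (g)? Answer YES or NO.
In Q[x] the ideal (g) consists of all multiples of g, so f ∈ (g) iff g | f, i.e. iff the remainder of f on division by g is 0. Divide f by g (g is monic, so eliminate the leading term of the running remainder at each step):
  leading term 3·x^3: subtract (3·x)·g(x) = 3·x^3 + 6·x^2 - 9·x, leaving -3·x^2 - 6·x + 9
  leading term -3·x^2: subtract (-3)·g(x) = -3·x^2 - 6·x + 9, leaving 0
The remainder is 0, so f(x) = g(x) · h(x) with h(x) = 3·x - 3. Hence g | f, i.e. f ∈ (g).

Final answer: YES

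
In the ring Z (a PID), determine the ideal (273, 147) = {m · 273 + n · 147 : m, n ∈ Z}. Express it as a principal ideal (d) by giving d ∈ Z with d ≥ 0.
(273, 147) = (21); d = 21

In the PID Z, (a, b) is generated by gcd(a, b). Compute gcd(273, 147) with the extended Euclidean algorithm, tracking rows (r, s, t) with s·273 + t·147 = r:
  row A: (273, 1, 0)   [1·273 + 0·147 = 273]
  row B: (147, 0, 1)   [0·273 + 1·147 = 147]
  273 = 1·147 + 126   → row C = row A − 1·row B = (126, 1, −1)   [check: 1·273 − 1·147 = 126]
  147 = 1·126 + 21   → row D = row B − 1·row C = (21, −1, 2)   [check: −1·273 + 2·147 = 21]
  126 = 6·21 + 0   → remainder 0, stop. gcd = 21 (last nonzero row D).
So gcd(273, 147) = 21, with Bézout identity −1·273 + 2·147 = 21. Containment (⊇): the Bézout identity exhibits 21 as an element of (273, 147), giving (21) ⊆ (273, 147). Containment (⊆): since 21 | 273 and 21 | 147 (273 = 21·13, 147 = 21·7), every Z-linear combination of 273 and 147 is divisible by 21, so (273, 147) ⊆ (21). Therefore (273, 147) = (21), d = 21.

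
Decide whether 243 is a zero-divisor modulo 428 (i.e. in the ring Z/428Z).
gcd(243, 428) = 1, so 243 is a unit in Z/428Z (it has a multiplicative inverse). A unit cannot be a zero-divisor: if 243·b ≡ 0 then multiplying both sides by 243^(−1) gives b ≡ 0. So 243 is not a zero-divisor.

Final answer: NO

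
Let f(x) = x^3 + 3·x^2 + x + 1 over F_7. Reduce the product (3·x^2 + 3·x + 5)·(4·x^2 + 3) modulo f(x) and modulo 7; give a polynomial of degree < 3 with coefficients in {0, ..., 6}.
Multiply as integer polynomials: a · b = 12·x^4 + 12·x^3 + 29·x^2 + 9·x + 15. Reducing coefficients mod 7: a · b ≡ 5·x^4 + 5·x^3 + x^2 + 2·x + 1. Now divide by f(x) = x^3 + 3·x^2 + x + 1 in F_7[x], eliminating the leading term at each step:
  leading term 5·x^4: subtract (5·x)·f(x) = 5·x^4 + x^3 + 5·x^2 + 5·x, leaving 4·x^3 + 3·x^2 + 4·x + 1 (coefficients mod 7)
  leading term 4·x^3: subtract (4)·f(x) = 4·x^3 + 5·x^2 + 4·x + 4, leaving 5·x^2 + 4 (coefficients mod 7)
The degree is now < 3, so this is the remainder. Hence a · b ≡ 5·x^2 + 4 in F_7[x]/(f).

Final answer: a · b ≡ 5·x^2 + 4 (mod f(x))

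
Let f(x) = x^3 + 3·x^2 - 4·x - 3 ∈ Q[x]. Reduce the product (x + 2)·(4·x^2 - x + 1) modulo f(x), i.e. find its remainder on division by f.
First multiply in Q[x] without reducing: a · b = 4·x^3 + 7·x^2 - x + 2. Now divide by f(x) = x^3 + 3·x^2 - 4·x - 3, eliminating the leading term at each step:
  leading term 4·x^3: subtract (4)·f(x) = 4·x^3 + 12·x^2 - 16·x - 12, leaving -5·x^2 + 15·x + 14
The degree is now < 3, so this is the remainder. Hence a · b ≡ -5·x^2 + 15·x + 14 in Q[x]/(f).

Final answer: a · b ≡ -5·x^2 + 15·x + 14 (mod f(x))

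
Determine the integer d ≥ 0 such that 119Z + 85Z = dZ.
In the PID Z, (a, b) is generated by gcd(a, b). Compute gcd(119, 85) with the extended Euclidean algorithm, tracking rows (r, s, t) with s·119 + t·85 = r:
  row A: (119, 1, 0)   [1·119 + 0·85 = 119]
  row B: (85, 0, 1)   [0·119 + 1·85 = 85]
  119 = 1·85 + 34   → row C = row A − 1·row B = (34, 1, −1)   [check: 1·119 − 1·85 = 34]
  85 = 2·34 + 17   → row D = row B − 2·row C = (17, −2, 3)   [check: −2·119 + 3·85 = 17]
  34 = 2·17 + 0   → remainder 0, stop. gcd = 17 (last nonzero row D).
So gcd(119, 85) = 17, with Bézout identity −2·119 + 3·85 = 17. Containment (⊇): the Bézout identity exhibits 17 as an element of (119, 85), giving (17) ⊆ (119, 85). Containment (⊆): since 17 | 119 and 17 | 85 (119 = 17·7, 85 = 17·5), every Z-linear combination of 119 and 85 is divisible by 17, so (119, 85) ⊆ (17). Therefore (119, 85) = (17), d = 17.

Final answer: (119, 85) = (17); d = 17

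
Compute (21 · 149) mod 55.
49

Reduce the factors first: 149 ≡ 39 (mod 55), so 21 · 149 ≡ 21 · 39 (mod 55). 21 · 39 = 819. Dividing by 55: 819 = 14·55 + 49. So (21 · 149) mod 55 = 49.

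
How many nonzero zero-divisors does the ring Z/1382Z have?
Z/1382Z has 691 nonzero zero-divisors

In Z/1382Z each nonzero element is either a unit (gcd with 1382 is 1) or a zero-divisor (gcd > 1). The number of units is φ(1382): factorise 1382 = 2 · 691, so φ(1382) = (2 − 1) · (691 − 1) = 1 · 690 = 690. The nonzero elements number 1382 − 1 = 1381. Hence the nonzero zero-divisors number 1381 − 690 = 691.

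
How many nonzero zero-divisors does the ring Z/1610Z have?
In Z/1610Z each nonzero element is either a unit (gcd with 1610 is 1) or a zero-divisor (gcd > 1). The number of units is φ(1610): factorise 1610 = 2 · 5 · 7 · 23, so φ(1610) = (2 − 1) · (5 − 1) · (7 − 1) · (23 − 1) = 1 · 4 · 6 · 22 = 528. The nonzero elements number 1610 − 1 = 1609. Hence the nonzero zero-divisors number 1609 − 528 = 1081.

Final answer: Z/1610Z has 1081 nonzero zero-divisors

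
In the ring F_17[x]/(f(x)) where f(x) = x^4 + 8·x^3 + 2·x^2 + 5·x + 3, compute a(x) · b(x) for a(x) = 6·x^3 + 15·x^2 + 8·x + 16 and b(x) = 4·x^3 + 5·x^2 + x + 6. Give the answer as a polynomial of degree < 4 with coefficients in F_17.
a · b ≡ 8·x^3 + 10·x^2 + 11·x + 3 (mod f(x))

Multiply as integer polynomials: a · b = 24·x^6 + 90·x^5 + 113·x^4 + 155·x^3 + 178·x^2 + 64·x + 96. Reducing coefficients mod 17: a · b ≡ 7·x^6 + 5·x^5 + 11·x^4 + 2·x^3 + 8·x^2 + 13·x + 11. Now divide by f(x) = x^4 + 8·x^3 + 2·x^2 + 5·x + 3 in F_17[x], eliminating the leading term at each step:
  leading term 7·x^6: subtract (7·x^2)·f(x) = 7·x^6 + 5·x^5 + 14·x^4 + x^3 + 4·x^2, leaving 14·x^4 + x^3 + 4·x^2 + 13·x + 11 (coefficients mod 17)
  leading term 14·x^4: subtract (14)·f(x) = 14·x^4 + 10·x^3 + 11·x^2 + 2·x + 8, leaving 8·x^3 + 10·x^2 + 11·x + 3 (coefficients mod 17)
The degree is now < 4, so this is the remainder. Hence a · b ≡ 8·x^3 + 10·x^2 + 11·x + 3 in F_17[x]/(f).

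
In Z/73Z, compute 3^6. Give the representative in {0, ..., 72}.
Use repeated squaring. Binary(6) = 110. Walk through the bits of the exponent 6 left-to-right: at each bit after the leading one, square the running value, then multiply by 3 if the bit is 1 (always reducing mod 73):
  bit 1 = 1 (leading): start with 3.
  bit 2 = 1: square 3^2 = 9; bit is 1, so multiply 9·3 = 27 (mod 73).
  bit 3 = 0: square 27^2 = 729 ≡ 72 (mod 73).
Final value: 3^6 ≡ 72 (mod 73).

Final answer: 72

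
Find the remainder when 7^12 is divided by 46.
39

Use repeated squaring. Binary(12) = 1100. Walk through the bits of the exponent 12 left-to-right: at each bit after the leading one, square the running value, then multiply by 7 if the bit is 1 (always reducing mod 46):
  bit 1 = 1 (leading): start with 7.
  bit 2 = 1: square 7^2 = 49 ≡ 3; bit is 1, so multiply 3·7 = 21 (mod 46).
  bit 3 = 0: square 21^2 = 441 ≡ 27 (mod 46).
  bit 4 = 0: square 27^2 = 729 ≡ 39 (mod 46).
Final value: 7^12 ≡ 39 (mod 46).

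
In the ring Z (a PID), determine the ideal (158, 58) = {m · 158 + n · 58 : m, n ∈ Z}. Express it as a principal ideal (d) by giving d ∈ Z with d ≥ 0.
In the PID Z, (a, b) is generated by gcd(a, b). Compute gcd(158, 58) with the extended Euclidean algorithm, tracking rows (r, s, t) with s·158 + t·58 = r:
  row A: (158, 1, 0)   [1·158 + 0·58 = 158]
  row B: (58, 0, 1)   [0·158 + 1·58 = 58]
  158 = 2·58 + 42   → row C = row A − 2·row B = (42, 1, −2)   [check: 1·158 − 2·58 = 42]
  58 = 1·42 + 16   → row D = row B − 1·row C = (16, −1, 3)   [check: −1·158 + 3·58 = 16]
  42 = 2·16 + 10   → row E = row C − 2·row D = (10, 3, −8)   [check: 3·158 − 8·58 = 10]
  16 = 1·10 + 6   → row F = row D − 1·row E = (6, −4, 11)   [check: −4·158 + 11·58 = 6]
  10 = 1·6 + 4   → row G = row E − 1·row F = (4, 7, −19)   [check: 7·158 − 19·58 = 4]
  6 = 1·4 + 2   → row H = row F − 1·row G = (2, −11, 30)   [check: −11·158 + 30·58 = 2]
  4 = 2·2 + 0   → remainder 0, stop. gcd = 2 (last nonzero row H).
So gcd(158, 58) = 2, with Bézout identity −11·158 + 30·58 = 2. Containment (⊇): the Bézout identity exhibits 2 as an element of (158, 58), giving (2) ⊆ (158, 58). Containment (⊆): since 2 | 158 and 2 | 58 (158 = 2·79, 58 = 2·29), every Z-linear combination of 158 and 58 is divisible by 2, so (158, 58) ⊆ (2). Therefore (158, 58) = (2), d = 2.

Final answer: (158, 58) = (2); d = 2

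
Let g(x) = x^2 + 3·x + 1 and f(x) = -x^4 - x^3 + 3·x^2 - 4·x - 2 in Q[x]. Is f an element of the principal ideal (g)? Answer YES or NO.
In Q[x] the ideal (g) consists of all multiples of g, so f ∈ (g) iff g | f, i.e. iff the remainder of f on division by g is 0. Divide f by g (g is monic, so eliminate the leading term of the running remainder at each step):
  leading term -x^4: subtract (-x^2)·g(x) = -x^4 - 3·x^3 - x^2, leaving 2·x^3 + 4·x^2 - 4·x - 2
  leading term 2·x^3: subtract (2·x)·g(x) = 2·x^3 + 6·x^2 + 2·x, leaving -2·x^2 - 6·x - 2
  leading term -2·x^2: subtract (-2)·g(x) = -2·x^2 - 6·x - 2, leaving 0
The remainder is 0, so f(x) = g(x) · h(x) with h(x) = -x^2 + 2·x - 2. Hence g | f, i.e. f ∈ (g).

Final answer: YES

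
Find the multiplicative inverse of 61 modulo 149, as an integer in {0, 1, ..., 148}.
Apply the extended Euclidean algorithm to (149, 61), tracking rows (r, s, t) with s·149 + t·61 = r. Each division r_prev = q·r_cur + r_new produces the new row as (previous row) − q·(current row):
  row A: (149, 1, 0)   [1·149 + 0·61 = 149]
  row B: (61, 0, 1)   [0·149 + 1·61 = 61]
  149 = 2·61 + 27   → row C = row A − 2·row B = (27, 1, −2)   [check: 1·149 − 2·61 = 27]
  61 = 2·27 + 7   → row D = row B − 2·row C = (7, −2, 5)   [check: −2·149 + 5·61 = 7]
  27 = 3·7 + 6   → row E = row C − 3·row D = (6, 7, −17)   [check: 7·149 − 17·61 = 6]
  7 = 1·6 + 1   → row F = row D − 1·row E = (1, −9, 22)   [check: −9·149 + 22·61 = 1]
  6 = 6·1 + 0   → remainder 0, stop. gcd = 1 (last nonzero row F).
The gcd is 1, so 61 is invertible mod 149. The last nonzero row gives −9·149 + 22·61 = 1, so t = 22. So 61^(−1) ≡ 22 (mod 149). Verify: 61 · 22 = 1342 ≡ 1 (mod 149). ✓

Final answer: 61^(−1) ≡ 22 (mod 149)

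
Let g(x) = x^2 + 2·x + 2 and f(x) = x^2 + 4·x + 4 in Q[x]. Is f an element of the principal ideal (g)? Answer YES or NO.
In Q[x] the ideal (g) consists of all multiples of g, so f ∈ (g) iff g | f, i.e. iff the remainder of f on division by g is 0. Divide f by g (g is monic, so eliminate the leading term of the running remainder at each step):
  leading term x^2: subtract (1)·g(x) = x^2 + 2·x + 2, leaving 2·x + 2
The remainder r(x) = 2·x + 2 ≠ 0 (and deg r < deg g), so g ∤ f, i.e. f ∉ (g).

Final answer: NO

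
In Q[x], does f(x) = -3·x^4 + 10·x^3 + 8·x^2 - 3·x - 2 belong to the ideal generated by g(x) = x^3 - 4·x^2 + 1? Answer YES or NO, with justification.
YES

In Q[x] the ideal (g) consists of all multiples of g, so f ∈ (g) iff g | f, i.e. iff the remainder of f on division by g is 0. Divide f by g (g is monic, so eliminate the leading term of the running remainder at each step):
  leading term -3·x^4: subtract (-3·x)·g(x) = -3·x^4 + 12·x^3 - 3·x, leaving -2·x^3 + 8·x^2 - 2
  leading term -2·x^3: subtract (-2)·g(x) = -2·x^3 + 8·x^2 - 2, leaving 0
The remainder is 0, so f(x) = g(x) · h(x) with h(x) = -3·x - 2. Hence g | f, i.e. f ∈ (g).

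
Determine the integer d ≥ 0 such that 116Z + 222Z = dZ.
(116, 222) = (2); d = 2

In the PID Z, (a, b) is generated by gcd(a, b). Compute gcd(222, 116) with the extended Euclidean algorithm, tracking rows (r, s, t) with s·222 + t·116 = r:
  row A: (222, 1, 0)   [1·222 + 0·116 = 222]
  row B: (116, 0, 1)   [0·222 + 1·116 = 116]
  222 = 1·116 + 106   → row C = row A − 1·row B = (106, 1, −1)   [check: 1·222 − 1·116 = 106]
  116 = 1·106 + 10   → row D = row B − 1·row C = (10, −1, 2)   [check: −1·222 + 2·116 = 10]
  106 = 10·10 + 6   → row E = row C − 10·row D = (6, 11, −21)   [check: 11·222 − 21·116 = 6]
  10 = 1·6 + 4   → row F = row D − 1·row E = (4, −12, 23)   [check: −12·222 + 23·116 = 4]
  6 = 1·4 + 2   → row G = row E − 1·row F = (2, 23, −44)   [check: 23·222 − 44·116 = 2]
  4 = 2·2 + 0   → remainder 0, stop. gcd = 2 (last nonzero row G).
So gcd(116, 222) = 2, with Bézout identity 23·222 − 44·116 = 2. Containment (⊇): the Bézout identity exhibits 2 as an element of (116, 222), giving (2) ⊆ (116, 222). Containment (⊆): since 2 | 116 and 2 | 222 (116 = 2·58, 222 = 2·111), every Z-linear combination of 116 and 222 is divisible by 2, so (116, 222) ⊆ (2). Therefore (116, 222) = (2), d = 2.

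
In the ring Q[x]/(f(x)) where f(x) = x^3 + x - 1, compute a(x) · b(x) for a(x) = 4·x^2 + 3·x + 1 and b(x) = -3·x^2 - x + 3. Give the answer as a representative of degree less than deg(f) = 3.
First multiply in Q[x] without reducing: a · b = -12·x^4 - 13·x^3 + 6·x^2 + 8·x + 3. Now divide by f(x) = x^3 + x - 1, eliminating the leading term at each step:
  leading term -12·x^4: subtract (-12·x)·f(x) = -12·x^4 - 12·x^2 + 12·x, leaving -13·x^3 + 18·x^2 - 4·x + 3
  leading term -13·x^3: subtract (-13)·f(x) = -13·x^3 - 13·x + 13, leaving 18·x^2 + 9·x - 10
The degree is now < 3, so this is the remainder. Hence a · b ≡ 18·x^2 + 9·x - 10 in Q[x]/(f).

Final answer: a · b ≡ 18·x^2 + 9·x - 10 (mod f(x))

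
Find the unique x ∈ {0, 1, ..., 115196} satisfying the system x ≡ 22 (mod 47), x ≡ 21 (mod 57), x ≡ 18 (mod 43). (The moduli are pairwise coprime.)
x ≡ 101025 (mod 115197); the representative in [0, 115197) is 101025

The moduli 47, 57, 43 are pairwise coprime, so by the CRT there is a unique solution mod 47·57·43 = 115197.
Solve by successive substitution. Start with x ≡ 22 (mod 47).
  Combine with x ≡ 21 (mod 57): write x = 22 + 47·t and require 22 + 47·t ≡ 21 (mod 57), i.e. 47·t ≡ 21 − 22 ≡ 56 (mod 57). Since 47^(−1) ≡ 17 (mod 57), t ≡ 17·56 ≡ 40 (mod 57). So x ≡ 22 + 47·40 = 1902 (mod 2679).
  Combine with x ≡ 18 (mod 43): write x = 1902 + 2679·t and require 1902 + 2679·t ≡ 18 (mod 43), i.e. 2679·t ≡ 18 − 1902 ≡ 8 (mod 43). Since 2679^(−1) ≡ 10 (mod 43) (2679 ≡ 13 (mod 43)), t ≡ 10·8 ≡ 37 (mod 43). So x ≡ 1902 + 2679·37 = 101025 (mod 115197).
Unique solution in [0, 115197): x = 101025.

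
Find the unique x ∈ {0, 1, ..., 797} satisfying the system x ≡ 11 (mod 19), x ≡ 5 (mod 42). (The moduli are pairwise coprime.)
The moduli 19, 42 are pairwise coprime, so by the CRT there is a unique solution mod 19·42 = 798.
Solve by successive substitution. Start with x ≡ 11 (mod 19).
  Combine with x ≡ 5 (mod 42): write x = 11 + 19·t and require 11 + 19·t ≡ 5 (mod 42), i.e. 19·t ≡ 5 − 11 ≡ 36 (mod 42). Since 19^(−1) ≡ 31 (mod 42), t ≡ 31·36 ≡ 24 (mod 42). So x ≡ 11 + 19·24 = 467 (mod 798).
Unique solution in [0, 798): x = 467.

Final answer: x ≡ 467 (mod 798); the representative in [0, 798) is 467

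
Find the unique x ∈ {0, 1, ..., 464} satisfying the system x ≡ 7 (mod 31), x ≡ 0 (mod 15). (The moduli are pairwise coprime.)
x ≡ 255 (mod 465); the representative in [0, 465) is 255

The moduli 31, 15 are pairwise coprime, so by the CRT there is a unique solution mod 31·15 = 465.
Solve by successive substitution. Start with x ≡ 7 (mod 31).
  Combine with x ≡ 0 (mod 15): write x = 7 + 31·t and require 7 + 31·t ≡ 0 (mod 15), i.e. 31·t ≡ 0 − 7 ≡ 8 (mod 15). Since 31^(−1) ≡ 1 (mod 15) (31 ≡ 1 (mod 15)), t ≡ 1·8 ≡ 8 (mod 15). So x ≡ 7 + 31·8 = 255 (mod 465).
Unique solution in [0, 465): x = 255.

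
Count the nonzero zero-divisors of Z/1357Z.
Z/1357Z has 80 nonzero zero-divisors

In Z/1357Z each nonzero element is either a unit (gcd with 1357 is 1) or a zero-divisor (gcd > 1). The number of units is φ(1357): factorise 1357 = 23 · 59, so φ(1357) = (23 − 1) · (59 − 1) = 22 · 58 = 1276. The nonzero elements number 1357 − 1 = 1356. Hence the nonzero zero-divisors number 1356 − 1276 = 80.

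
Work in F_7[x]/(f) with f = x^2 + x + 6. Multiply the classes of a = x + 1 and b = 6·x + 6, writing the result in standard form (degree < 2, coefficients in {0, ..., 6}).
a · b ≡ 6·x + 5 (mod f(x))

Multiply as integer polynomials: a · b = 6·x^2 + 12·x + 6. Reducing coefficients mod 7: a · b ≡ 6·x^2 + 5·x + 6. Now divide by f(x) = x^2 + x + 6 in F_7[x], eliminating the leading term at each step:
  leading term 6·x^2: subtract (6)·f(x) = 6·x^2 + 6·x + 1, leaving 6·x + 5 (coefficients mod 7)
The degree is now < 2, so this is the remainder. Hence a · b ≡ 6·x + 5 in F_7[x]/(f).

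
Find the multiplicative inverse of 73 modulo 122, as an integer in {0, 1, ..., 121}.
Apply the extended Euclidean algorithm to (122, 73), tracking rows (r, s, t) with s·122 + t·73 = r. Each division r_prev = q·r_cur + r_new produces the new row as (previous row) − q·(current row):
  row A: (122, 1, 0)   [1·122 + 0·73 = 122]
  row B: (73, 0, 1)   [0·122 + 1·73 = 73]
  122 = 1·73 + 49   → row C = row A − 1·row B = (49, 1, −1)   [check: 1·122 − 1·73 = 49]
  73 = 1·49 + 24   → row D = row B − 1·row C = (24, −1, 2)   [check: −1·122 + 2·73 = 24]
  49 = 2·24 + 1   → row E = row C − 2·row D = (1, 3, −5)   [check: 3·122 − 5·73 = 1]
  24 = 24·1 + 0   → remainder 0, stop. gcd = 1 (last nonzero row E).
The gcd is 1, so 73 is invertible mod 122. The last nonzero row gives 3·122 − 5·73 = 1, so t = −5. So 73^(−1) ≡ −5 ≡ 117 (mod 122). Verify: 73 · 117 = 8541 ≡ 1 (mod 122). ✓

Final answer: 73^(−1) ≡ 117 (mod 122)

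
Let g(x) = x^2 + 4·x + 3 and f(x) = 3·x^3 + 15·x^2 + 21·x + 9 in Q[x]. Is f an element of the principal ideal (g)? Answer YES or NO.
In Q[x] the ideal (g) consists of all multiples of g, so f ∈ (g) iff g | f, i.e. iff the remainder of f on division by g is 0. Divide f by g (g is monic, so eliminate the leading term of the running remainder at each step):
  leading term 3·x^3: subtract (3·x)·g(x) = 3·x^3 + 12·x^2 + 9·x, leaving 3·x^2 + 12·x + 9
  leading term 3·x^2: subtract (3)·g(x) = 3·x^2 + 12·x + 9, leaving 0
The remainder is 0, so f(x) = g(x) · h(x) with h(x) = 3·x + 3. Hence g | f, i.e. f ∈ (g).

Final answer: YES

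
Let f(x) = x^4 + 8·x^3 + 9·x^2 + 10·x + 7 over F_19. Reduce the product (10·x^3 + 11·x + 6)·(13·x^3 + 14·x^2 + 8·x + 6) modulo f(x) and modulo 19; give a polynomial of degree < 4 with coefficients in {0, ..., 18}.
Multiply as integer polynomials: a · b = 130·x^6 + 140·x^5 + 223·x^4 + 292·x^3 + 172·x^2 + 114·x + 36. Reducing coefficients mod 19: a · b ≡ 16·x^6 + 7·x^5 + 14·x^4 + 7·x^3 + x^2 + 17. Now divide by f(x) = x^4 + 8·x^3 + 9·x^2 + 10·x + 7 in F_19[x], eliminating the leading term at each step:
  leading term 16·x^6: subtract (16·x^2)·f(x) = 16·x^6 + 14·x^5 + 11·x^4 + 8·x^3 + 17·x^2, leaving 12·x^5 + 3·x^4 + 18·x^3 + 3·x^2 + 17 (coefficients mod 19)
  leading term 12·x^5: subtract (12·x)·f(x) = 12·x^5 + x^4 + 13·x^3 + 6·x^2 + 8·x, leaving 2·x^4 + 5·x^3 + 16·x^2 + 11·x + 17 (coefficients mod 19)
  leading term 2·x^4: subtract (2)·f(x) = 2·x^4 + 16·x^3 + 18·x^2 + x + 14, leaving 8·x^3 + 17·x^2 + 10·x + 3 (coefficients mod 19)
The degree is now < 4, so this is the remainder. Hence a · b ≡ 8·x^3 + 17·x^2 + 10·x + 3 in F_19[x]/(f).

Final answer: a · b ≡ 8·x^3 + 17·x^2 + 10·x + 3 (mod f(x))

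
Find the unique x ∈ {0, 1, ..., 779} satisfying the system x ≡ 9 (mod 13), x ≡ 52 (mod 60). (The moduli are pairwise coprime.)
The moduli 13, 60 are pairwise coprime, so by the CRT there is a unique solution mod 13·60 = 780.
Solve by successive substitution. Start with x ≡ 9 (mod 13).
  Combine with x ≡ 52 (mod 60): write x = 9 + 13·t and require 9 + 13·t ≡ 52 (mod 60), i.e. 13·t ≡ 52 − 9 ≡ 43 (mod 60). Since 13^(−1) ≡ 37 (mod 60), t ≡ 37·43 ≡ 31 (mod 60). So x ≡ 9 + 13·31 = 412 (mod 780).
Unique solution in [0, 780): x = 412.

Final answer: x ≡ 412 (mod 780); the representative in [0, 780) is 412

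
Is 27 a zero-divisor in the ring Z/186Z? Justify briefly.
gcd(27, 186) = 3 > 1, so 27 is not a unit in Z/186Z. In Z/nZ every nonzero non-unit is a zero-divisor: explicitly, take b = 186/gcd = 62 ≠ 0 (mod 186); then 27·62 = 1674 = 9·186, i.e. 27·62 ≡ 0 (mod 186). So 27 is a zero-divisor.

Final answer: YES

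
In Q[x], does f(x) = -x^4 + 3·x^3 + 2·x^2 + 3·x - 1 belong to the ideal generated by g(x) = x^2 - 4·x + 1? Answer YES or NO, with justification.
In Q[x] the ideal (g) consists of all multiples of g, so f ∈ (g) iff g | f, i.e. iff the remainder of f on division by g is 0. Divide f by g (g is monic, so eliminate the leading term of the running remainder at each step):
  leading term -x^4: subtract (-x^2)·g(x) = -x^4 + 4·x^3 - x^2, leaving -x^3 + 3·x^2 + 3·x - 1
  leading term -x^3: subtract (-x)·g(x) = -x^3 + 4·x^2 - x, leaving -x^2 + 4·x - 1
  leading term -x^2: subtract (-1)·g(x) = -x^2 + 4·x - 1, leaving 0
The remainder is 0, so f(x) = g(x) · h(x) with h(x) = -x^2 - x - 1. Hence g | f, i.e. f ∈ (g).

Final answer: YES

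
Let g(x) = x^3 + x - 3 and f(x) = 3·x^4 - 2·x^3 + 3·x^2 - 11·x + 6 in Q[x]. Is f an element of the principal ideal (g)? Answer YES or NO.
In Q[x] the ideal (g) consists of all multiples of g, so f ∈ (g) iff g | f, i.e. iff the remainder of f on division by g is 0. Divide f by g (g is monic, so eliminate the leading term of the running remainder at each step):
  leading term 3·x^4: subtract (3·x)·g(x) = 3·x^4 + 3·x^2 - 9·x, leaving -2·x^3 - 2·x + 6
  leading term -2·x^3: subtract (-2)·g(x) = -2·x^3 - 2·x + 6, leaving 0
The remainder is 0, so f(x) = g(x) · h(x) with h(x) = 3·x - 2. Hence g | f, i.e. f ∈ (g).

Final answer: YES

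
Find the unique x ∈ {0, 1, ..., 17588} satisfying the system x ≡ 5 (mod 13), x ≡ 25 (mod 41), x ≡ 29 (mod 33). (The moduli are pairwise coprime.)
The moduli 13, 41, 33 are pairwise coprime, so by the CRT there is a unique solution mod 13·41·33 = 17589.
Solve by successive substitution. Start with x ≡ 5 (mod 13).
  Combine with x ≡ 25 (mod 41): write x = 5 + 13·t and require 5 + 13·t ≡ 25 (mod 41), i.e. 13·t ≡ 25 − 5 ≡ 20 (mod 41). Since 13^(−1) ≡ 19 (mod 41), t ≡ 19·20 ≡ 11 (mod 41). So x ≡ 5 + 13·11 = 148 (mod 533).
  Combine with x ≡ 29 (mod 33): write x = 148 + 533·t and require 148 + 533·t ≡ 29 (mod 33), i.e. 533·t ≡ 29 − 148 ≡ 13 (mod 33). Since 533^(−1) ≡ 20 (mod 33) (533 ≡ 5 (mod 33)), t ≡ 20·13 ≡ 29 (mod 33). So x ≡ 148 + 533·29 = 15605 (mod 17589).
Unique solution in [0, 17589): x = 15605.

Final answer: x ≡ 15605 (mod 17589); the representative in [0, 17589) is 15605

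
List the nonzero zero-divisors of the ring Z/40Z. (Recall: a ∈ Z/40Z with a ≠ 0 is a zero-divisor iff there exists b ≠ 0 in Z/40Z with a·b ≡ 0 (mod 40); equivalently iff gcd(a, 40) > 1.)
nonzero zero-divisors of Z/40Z = {2, 4, 5, 6, 8, 10, 12, 14, 15, 16, 18, 20, 22, 24, 25, 26, 28, 30, 32, 34, 35, 36, 38}

An element a ∈ Z/40Z (with a ≠ 0) is a zero-divisor iff gcd(a, 40) > 1 (because a is a unit precisely when gcd(a, n) = 1, and in Z/nZ every nonzero, non-unit element is a zero-divisor). Scan a = 1, ..., 39 and keep those with gcd(a, 40) > 1:
  gcd(2, 40) = 2, gcd(4, 40) = 4, gcd(5, 40) = 5, gcd(6, 40) = 2, gcd(8, 40) = 8, gcd(10, 40) = 10, gcd(12, 40) = 4, gcd(14, 40) = 2, gcd(15, 40) = 5, gcd(16, 40) = 8, gcd(18, 40) = 2, gcd(20, 40) = 20, gcd(22, 40) = 2, gcd(24, 40) = 8, gcd(25, 40) = 5, gcd(26, 40) = 2, gcd(28, 40) = 4, gcd(30, 40) = 10, gcd(32, 40) = 8, gcd(34, 40) = 2, gcd(35, 40) = 5, gcd(36, 40) = 4, gcd(38, 40) = 2.
All other a ∈ {1, ..., 39} have gcd(a, 40) = 1 and are units. So the nonzero zero-divisors are exactly the 23 values of a appearing in this scan.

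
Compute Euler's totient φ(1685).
φ is multiplicative, with φ(p^e) = p^e − p^(e−1). Factorise 1685 = 5 · 337. Then
  φ(1685) = (5 − 1) · (337 − 1) = 4 · 336 = 1344.

Final answer: φ(1685) = 1344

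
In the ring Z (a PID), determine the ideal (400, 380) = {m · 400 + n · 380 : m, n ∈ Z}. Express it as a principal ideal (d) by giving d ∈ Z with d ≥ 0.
In the PID Z, (a, b) is generated by gcd(a, b). Compute gcd(400, 380) with the extended Euclidean algorithm, tracking rows (r, s, t) with s·400 + t·380 = r:
  row A: (400, 1, 0)   [1·400 + 0·380 = 400]
  row B: (380, 0, 1)   [0·400 + 1·380 = 380]
  400 = 1·380 + 20   → row C = row A − 1·row B = (20, 1, −1)   [check: 1·400 − 1·380 = 20]
  380 = 19·20 + 0   → remainder 0, stop. gcd = 20 (last nonzero row C).
So gcd(400, 380) = 20, with Bézout identity 1·400 − 1·380 = 20. Containment (⊇): the Bézout identity exhibits 20 as an element of (400, 380), giving (20) ⊆ (400, 380). Containment (⊆): since 20 | 400 and 20 | 380 (400 = 20·20, 380 = 20·19), every Z-linear combination of 400 and 380 is divisible by 20, so (400, 380) ⊆ (20). Therefore (400, 380) = (20), d = 20.

Final answer: (400, 380) = (20); d = 20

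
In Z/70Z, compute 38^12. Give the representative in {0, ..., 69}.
Use repeated squaring. Binary(12) = 1100. Walk through the bits of the exponent 12 left-to-right: at each bit after the leading one, square the running value, then multiply by 38 if the bit is 1 (always reducing mod 70):
  bit 1 = 1 (leading): start with 38.
  bit 2 = 1: square 38^2 = 1444 ≡ 44; bit is 1, so multiply 44·38 = 1672 ≡ 62 (mod 70).
  bit 3 = 0: square 62^2 = 3844 ≡ 64 (mod 70).
  bit 4 = 0: square 64^2 = 4096 ≡ 36 (mod 70).
Final value: 38^12 ≡ 36 (mod 70).

Final answer: 36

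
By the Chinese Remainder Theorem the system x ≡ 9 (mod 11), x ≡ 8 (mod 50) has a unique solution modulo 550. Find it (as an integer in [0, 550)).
The moduli 11, 50 are pairwise coprime, so by the CRT there is a unique solution mod 11·50 = 550.
Solve by successive substitution. Start with x ≡ 9 (mod 11).
  Combine with x ≡ 8 (mod 50): write x = 9 + 11·t and require 9 + 11·t ≡ 8 (mod 50), i.e. 11·t ≡ 8 − 9 ≡ 49 (mod 50). Since 11^(−1) ≡ 41 (mod 50), t ≡ 41·49 ≡ 9 (mod 50). So x ≡ 9 + 11·9 = 108 (mod 550).
Unique solution in [0, 550): x = 108.

Final answer: x ≡ 108 (mod 550); the representative in [0, 550) is 108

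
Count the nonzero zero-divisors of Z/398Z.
Z/398Z has 199 nonzero zero-divisors

In Z/398Z each nonzero element is either a unit (gcd with 398 is 1) or a zero-divisor (gcd > 1). The number of units is φ(398): factorise 398 = 2 · 199, so φ(398) = (2 − 1) · (199 − 1) = 1 · 198 = 198. The nonzero elements number 398 − 1 = 397. Hence the nonzero zero-divisors number 397 − 198 = 199.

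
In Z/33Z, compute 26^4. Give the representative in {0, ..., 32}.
Use repeated squaring. Binary(4) = 100. Walk through the bits of the exponent 4 left-to-right: at each bit after the leading one, square the running value, then multiply by 26 if the bit is 1 (always reducing mod 33):
  bit 1 = 1 (leading): start with 26.
  bit 2 = 0: square 26^2 = 676 ≡ 16 (mod 33).
  bit 3 = 0: square 16^2 = 256 ≡ 25 (mod 33).
Final value: 26^4 ≡ 25 (mod 33).

Final answer: 25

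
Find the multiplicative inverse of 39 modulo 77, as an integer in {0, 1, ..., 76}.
39^(−1) ≡ 2 (mod 77)

Apply the extended Euclidean algorithm to (77, 39), tracking rows (r, s, t) with s·77 + t·39 = r. Each division r_prev = q·r_cur + r_new produces the new row as (previous row) − q·(current row):
  row A: (77, 1, 0)   [1·77 + 0·39 = 77]
  row B: (39, 0, 1)   [0·77 + 1·39 = 39]
  77 = 1·39 + 38   → row C = row A − 1·row B = (38, 1, −1)   [check: 1·77 − 1·39 = 38]
  39 = 1·38 + 1   → row D = row B − 1·row C = (1, −1, 2)   [check: −1·77 + 2·39 = 1]
  38 = 38·1 + 0   → remainder 0, stop. gcd = 1 (last nonzero row D).
The gcd is 1, so 39 is invertible mod 77. The last nonzero row gives −1·77 + 2·39 = 1, so t = 2. So 39^(−1) ≡ 2 (mod 77). Verify: 39 · 2 = 78 ≡ 1 (mod 77). ✓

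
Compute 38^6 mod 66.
16

Use repeated squaring. Binary(6) = 110. Walk through the bits of the exponent 6 left-to-right: at each bit after the leading one, square the running value, then multiply by 38 if the bit is 1 (always reducing mod 66):
  bit 1 = 1 (leading): start with 38.
  bit 2 = 1: square 38^2 = 1444 ≡ 58; bit is 1, so multiply 58·38 = 2204 ≡ 26 (mod 66).
  bit 3 = 0: square 26^2 = 676 ≡ 16 (mod 66).
Final value: 38^6 ≡ 16 (mod 66).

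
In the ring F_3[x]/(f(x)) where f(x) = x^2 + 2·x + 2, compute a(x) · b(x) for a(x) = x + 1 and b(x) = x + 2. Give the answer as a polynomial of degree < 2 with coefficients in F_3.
Multiply as integer polynomials: a · b = x^2 + 3·x + 2. Reducing coefficients mod 3: a · b ≡ x^2 + 2. Now divide by f(x) = x^2 + 2·x + 2 in F_3[x], eliminating the leading term at each step:
  leading term x^2: subtract (1)·f(x) = x^2 + 2·x + 2, leaving x (coefficients mod 3)
The degree is now < 2, so this is the remainder. Hence a · b ≡ x in F_3[x]/(f).

Final answer: a · b ≡ x (mod f(x))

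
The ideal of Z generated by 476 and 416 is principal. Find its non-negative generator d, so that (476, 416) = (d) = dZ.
(476, 416) = (4); d = 4

In the PID Z, (a, b) is generated by gcd(a, b). Compute gcd(476, 416) with the extended Euclidean algorithm, tracking rows (r, s, t) with s·476 + t·416 = r:
  row A: (476, 1, 0)   [1·476 + 0·416 = 476]
  row B: (416, 0, 1)   [0·476 + 1·416 = 416]
  476 = 1·416 + 60   → row C = row A − 1·row B = (60, 1, −1)   [check: 1·476 − 1·416 = 60]
  416 = 6·60 + 56   → row D = row B − 6·row C = (56, −6, 7)   [check: −6·476 + 7·416 = 56]
  60 = 1·56 + 4   → row E = row C − 1·row D = (4, 7, −8)   [check: 7·476 − 8·416 = 4]
  56 = 14·4 + 0   → remainder 0, stop. gcd = 4 (last nonzero row E).
So gcd(476, 416) = 4, with Bézout identity 7·476 − 8·416 = 4. Containment (⊇): the Bézout identity exhibits 4 as an element of (476, 416), giving (4) ⊆ (476, 416). Containment (⊆): since 4 | 476 and 4 | 416 (476 = 4·119, 416 = 4·104), every Z-linear combination of 476 and 416 is divisible by 4, so (476, 416) ⊆ (4). Therefore (476, 416) = (4), d = 4.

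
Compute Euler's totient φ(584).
φ(584) = 288

φ is multiplicative, with φ(p^e) = p^e − p^(e−1). Factorise 584 = 2^3 · 73. Then
  φ(584) = (2^3 − 2^2) · (73 − 1) = 4 · 72 = 288.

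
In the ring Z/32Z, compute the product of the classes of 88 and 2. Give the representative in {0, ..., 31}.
Reduce the factors first: 88 ≡ 24 (mod 32), so 88 · 2 ≡ 24 · 2 (mod 32). 24 · 2 = 48. Dividing by 32: 48 = 1·32 + 16. So (88 · 2) mod 32 = 16.

Final answer: 16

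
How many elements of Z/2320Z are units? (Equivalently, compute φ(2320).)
Z/2320Z has φ(2320) = 896 units

An element a ∈ Z/2320Z is a unit iff gcd(a, 2320) = 1, so the number of units is φ(2320). φ is multiplicative, with φ(p^e) = p^e − p^(e−1). Factorise 2320 = 2^4 · 5 · 29. Then
  φ(2320) = (2^4 − 2^3) · (5 − 1) · (29 − 1) = 8 · 4 · 28 = 896.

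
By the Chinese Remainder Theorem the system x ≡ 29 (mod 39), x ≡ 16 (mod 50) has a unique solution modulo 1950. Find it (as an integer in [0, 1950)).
x ≡ 1316 (mod 1950); the representative in [0, 1950) is 1316

The moduli 39, 50 are pairwise coprime, so by the CRT there is a unique solution mod 39·50 = 1950.
Solve by successive substitution. Start with x ≡ 29 (mod 39).
  Combine with x ≡ 16 (mod 50): write x = 29 + 39·t and require 29 + 39·t ≡ 16 (mod 50), i.e. 39·t ≡ 16 − 29 ≡ 37 (mod 50). Since 39^(−1) ≡ 9 (mod 50), t ≡ 9·37 ≡ 33 (mod 50). So x ≡ 29 + 39·33 = 1316 (mod 1950).
Unique solution in [0, 1950): x = 1316.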